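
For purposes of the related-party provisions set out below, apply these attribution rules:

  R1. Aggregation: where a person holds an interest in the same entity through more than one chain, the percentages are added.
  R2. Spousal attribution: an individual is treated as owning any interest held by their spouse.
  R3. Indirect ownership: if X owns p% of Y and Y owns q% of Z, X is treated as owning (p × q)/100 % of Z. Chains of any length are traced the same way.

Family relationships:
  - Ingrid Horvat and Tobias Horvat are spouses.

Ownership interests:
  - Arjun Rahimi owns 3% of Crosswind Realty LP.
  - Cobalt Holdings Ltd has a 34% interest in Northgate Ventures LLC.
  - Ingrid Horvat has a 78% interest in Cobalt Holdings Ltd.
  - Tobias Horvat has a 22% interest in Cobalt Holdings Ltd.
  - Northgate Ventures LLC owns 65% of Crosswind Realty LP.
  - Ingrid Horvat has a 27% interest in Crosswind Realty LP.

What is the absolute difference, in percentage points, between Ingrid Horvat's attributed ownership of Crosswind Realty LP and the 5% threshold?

44.1

By spousal attribution (R2), Ingrid Horvat is treated as also owning Tobias Horvat's interest in Cobalt Holdings Ltd, giving 78% + 22% = 100%.
Chain via Cobalt Holdings Ltd → Northgate Ventures LLC (R3): 100% × 34% × 65% = 22.1% of Crosswind Realty LP.
Direct interest in Crosswind Realty LP: 27%.
Aggregating (R1): 22.1% + 27% = 49.1%.
49.1% exceeds the 5% threshold by 44.1 percentage points.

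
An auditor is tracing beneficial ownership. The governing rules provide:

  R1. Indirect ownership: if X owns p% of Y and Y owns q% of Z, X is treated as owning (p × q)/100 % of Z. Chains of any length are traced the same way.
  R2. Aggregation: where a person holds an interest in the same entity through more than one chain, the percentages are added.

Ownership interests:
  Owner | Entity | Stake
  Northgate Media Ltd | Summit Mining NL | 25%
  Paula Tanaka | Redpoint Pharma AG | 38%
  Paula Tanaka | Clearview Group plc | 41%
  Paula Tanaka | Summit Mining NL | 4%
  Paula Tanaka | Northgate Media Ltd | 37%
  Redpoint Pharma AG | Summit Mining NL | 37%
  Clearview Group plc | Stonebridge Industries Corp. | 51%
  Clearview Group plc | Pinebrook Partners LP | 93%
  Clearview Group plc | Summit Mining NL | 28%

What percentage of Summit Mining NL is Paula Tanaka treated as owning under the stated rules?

38.79%

Chain via Northgate Media Ltd (R1): 37% × 25% = 9.25% of Summit Mining NL.
Chain via Clearview Group plc (R1): 41% × 28% = 11.48% of Summit Mining NL.
Chain via Redpoint Pharma AG (R1): 38% × 37% = 14.06% of Summit Mining NL.
Direct interest in Summit Mining NL: 4%.
Aggregating (R2): 9.25% + 11.48% + 14.06% + 4% = 38.79%.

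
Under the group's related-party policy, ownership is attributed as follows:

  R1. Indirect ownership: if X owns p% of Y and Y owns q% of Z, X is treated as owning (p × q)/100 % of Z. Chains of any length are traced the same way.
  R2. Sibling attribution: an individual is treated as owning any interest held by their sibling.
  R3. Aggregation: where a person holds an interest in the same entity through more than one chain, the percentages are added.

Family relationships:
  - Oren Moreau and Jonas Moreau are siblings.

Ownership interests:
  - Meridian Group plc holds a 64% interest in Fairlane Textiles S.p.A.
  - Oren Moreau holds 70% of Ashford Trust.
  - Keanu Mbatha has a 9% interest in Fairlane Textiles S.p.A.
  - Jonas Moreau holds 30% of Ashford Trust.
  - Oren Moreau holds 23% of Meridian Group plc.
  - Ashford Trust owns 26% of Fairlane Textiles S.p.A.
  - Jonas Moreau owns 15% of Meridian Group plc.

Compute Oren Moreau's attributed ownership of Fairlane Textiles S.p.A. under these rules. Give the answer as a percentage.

By sibling attribution (R2), Oren Moreau is treated as also owning Jonas Moreau's interest in Meridian Group plc, giving 23% + 15% = 38%.
By sibling attribution (R2), Oren Moreau is treated as also owning Jonas Moreau's interest in Ashford Trust, giving 70% + 30% = 100%.
Chain via Meridian Group plc (R1): 38% × 64% = 24.32% of Fairlane Textiles S.p.A.
Chain via Ashford Trust (R1): 100% × 26% = 26% of Fairlane Textiles S.p.A.
Aggregating (R3): 24.32% + 26% = 50.32%.

50.32%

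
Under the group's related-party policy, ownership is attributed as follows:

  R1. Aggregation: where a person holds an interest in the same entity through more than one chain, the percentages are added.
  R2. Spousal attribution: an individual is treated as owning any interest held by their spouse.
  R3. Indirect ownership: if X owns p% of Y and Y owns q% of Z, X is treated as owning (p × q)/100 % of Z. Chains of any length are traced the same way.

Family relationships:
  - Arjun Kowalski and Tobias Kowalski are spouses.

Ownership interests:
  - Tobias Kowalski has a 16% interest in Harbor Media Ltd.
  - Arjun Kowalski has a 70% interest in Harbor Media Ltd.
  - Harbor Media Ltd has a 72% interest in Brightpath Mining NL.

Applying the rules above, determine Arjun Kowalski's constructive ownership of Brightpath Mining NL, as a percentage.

61.92%

By spousal attribution (R2), Arjun Kowalski is treated as also owning Tobias Kowalski's interest in Harbor Media Ltd, giving 70% + 16% = 86%.
Chain via Harbor Media Ltd (R3): 86% × 72% = 61.92% of Brightpath Mining NL.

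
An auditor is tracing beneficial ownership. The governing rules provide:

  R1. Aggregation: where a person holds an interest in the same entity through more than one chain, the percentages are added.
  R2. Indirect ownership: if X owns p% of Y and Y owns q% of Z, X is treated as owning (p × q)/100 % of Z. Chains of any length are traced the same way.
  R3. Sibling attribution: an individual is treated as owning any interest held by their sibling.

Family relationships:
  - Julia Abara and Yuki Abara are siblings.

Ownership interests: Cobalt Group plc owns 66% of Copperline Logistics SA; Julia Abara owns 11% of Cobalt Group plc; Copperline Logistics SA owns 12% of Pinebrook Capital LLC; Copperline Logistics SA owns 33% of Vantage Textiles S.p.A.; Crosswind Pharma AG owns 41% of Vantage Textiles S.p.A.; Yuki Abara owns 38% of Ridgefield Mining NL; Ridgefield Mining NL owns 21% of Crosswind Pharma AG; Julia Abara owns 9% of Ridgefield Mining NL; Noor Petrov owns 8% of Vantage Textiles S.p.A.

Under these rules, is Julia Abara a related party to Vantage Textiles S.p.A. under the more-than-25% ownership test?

By sibling attribution (R3), Julia Abara is treated as also owning Yuki Abara's interest in Ridgefield Mining NL, giving 9% + 38% = 47%.
Chain via Cobalt Group plc → Copperline Logistics SA (R2): 11% × 66% × 33% = 2.3958% of Vantage Textiles S.p.A.
Chain via Ridgefield Mining NL → Crosswind Pharma AG (R2): 47% × 21% × 41% = 4.0467% of Vantage Textiles S.p.A.
Aggregating (R1): 2.3958% + 4.0467% = 6.4425%.
6.4425% does not exceed the 25% threshold, so Julia is not a related party to Vantage Textiles S.p.A.

No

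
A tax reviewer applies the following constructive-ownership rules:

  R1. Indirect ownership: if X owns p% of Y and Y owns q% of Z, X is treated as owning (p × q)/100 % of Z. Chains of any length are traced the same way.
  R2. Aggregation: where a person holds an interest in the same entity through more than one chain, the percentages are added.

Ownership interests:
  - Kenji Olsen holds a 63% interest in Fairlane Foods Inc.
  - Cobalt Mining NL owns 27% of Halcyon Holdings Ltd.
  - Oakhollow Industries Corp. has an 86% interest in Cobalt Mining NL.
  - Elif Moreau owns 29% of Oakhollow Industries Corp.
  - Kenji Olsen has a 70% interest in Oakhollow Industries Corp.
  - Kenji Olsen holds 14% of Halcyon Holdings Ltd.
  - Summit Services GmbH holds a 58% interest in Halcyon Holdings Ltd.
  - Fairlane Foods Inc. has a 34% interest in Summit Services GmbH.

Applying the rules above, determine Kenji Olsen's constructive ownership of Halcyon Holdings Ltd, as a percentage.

42.6776%

Chain via Fairlane Foods Inc. → Summit Services GmbH (R1): 63% × 34% × 58% = 12.4236% of Halcyon Holdings Ltd.
Chain via Oakhollow Industries Corp. → Cobalt Mining NL (R1): 70% × 86% × 27% = 16.254% of Halcyon Holdings Ltd.
Direct interest in Halcyon Holdings Ltd: 14%.
Aggregating (R2): 12.4236% + 16.254% + 14% = 42.6776%.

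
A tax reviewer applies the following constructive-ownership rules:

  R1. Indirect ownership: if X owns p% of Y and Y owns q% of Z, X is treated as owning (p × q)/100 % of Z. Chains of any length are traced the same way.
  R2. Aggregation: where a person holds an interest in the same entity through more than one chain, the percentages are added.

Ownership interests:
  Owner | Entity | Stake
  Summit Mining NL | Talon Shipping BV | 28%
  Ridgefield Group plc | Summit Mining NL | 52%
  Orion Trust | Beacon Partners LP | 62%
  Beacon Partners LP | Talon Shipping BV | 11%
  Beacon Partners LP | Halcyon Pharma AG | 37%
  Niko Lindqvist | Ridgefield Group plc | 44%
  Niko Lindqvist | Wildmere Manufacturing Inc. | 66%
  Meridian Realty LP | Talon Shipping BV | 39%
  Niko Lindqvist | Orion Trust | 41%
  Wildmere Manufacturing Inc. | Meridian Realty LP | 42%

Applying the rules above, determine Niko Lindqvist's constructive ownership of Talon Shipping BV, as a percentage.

20.0134%

Chain via Wildmere Manufacturing Inc. → Meridian Realty LP (R1): 66% × 42% × 39% = 10.8108% of Talon Shipping BV.
Chain via Orion Trust → Beacon Partners LP (R1): 41% × 62% × 11% = 2.7962% of Talon Shipping BV.
Chain via Ridgefield Group plc → Summit Mining NL (R1): 44% × 52% × 28% = 6.4064% of Talon Shipping BV.
Aggregating (R2): 10.8108% + 2.7962% + 6.4064% = 20.0134%.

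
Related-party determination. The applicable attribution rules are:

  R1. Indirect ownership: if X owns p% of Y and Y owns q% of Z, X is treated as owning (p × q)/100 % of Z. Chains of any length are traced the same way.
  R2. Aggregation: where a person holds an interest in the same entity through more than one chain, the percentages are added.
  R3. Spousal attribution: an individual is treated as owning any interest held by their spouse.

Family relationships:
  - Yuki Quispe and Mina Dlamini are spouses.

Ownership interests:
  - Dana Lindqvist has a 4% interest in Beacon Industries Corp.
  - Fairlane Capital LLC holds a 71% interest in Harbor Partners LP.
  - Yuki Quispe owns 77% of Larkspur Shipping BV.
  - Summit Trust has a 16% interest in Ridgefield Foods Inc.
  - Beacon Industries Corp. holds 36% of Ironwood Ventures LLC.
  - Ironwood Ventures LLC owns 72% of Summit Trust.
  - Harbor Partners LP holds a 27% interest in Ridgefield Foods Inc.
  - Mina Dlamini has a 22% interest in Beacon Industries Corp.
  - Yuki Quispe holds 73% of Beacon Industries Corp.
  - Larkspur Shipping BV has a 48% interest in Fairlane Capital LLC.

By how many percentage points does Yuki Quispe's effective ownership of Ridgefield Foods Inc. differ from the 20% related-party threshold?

By spousal attribution (R3), Yuki Quispe is treated as also owning Mina Dlamini's interest in Beacon Industries Corp, giving 73% + 22% = 95%.
Chain via Larkspur Shipping BV → Fairlane Capital LLC → Harbor Partners LP (R1): 77% × 48% × 71% × 27% = 7.085232% of Ridgefield Foods Inc.
Chain via Beacon Industries Corp. → Ironwood Ventures LLC → Summit Trust (R1): 95% × 36% × 72% × 16% = 3.93984% of Ridgefield Foods Inc.
Aggregating (R2): 7.085232% + 3.93984% = 11.025072%.
11.025072% falls short of the 20% threshold by 8.974928 percentage points.

8.974928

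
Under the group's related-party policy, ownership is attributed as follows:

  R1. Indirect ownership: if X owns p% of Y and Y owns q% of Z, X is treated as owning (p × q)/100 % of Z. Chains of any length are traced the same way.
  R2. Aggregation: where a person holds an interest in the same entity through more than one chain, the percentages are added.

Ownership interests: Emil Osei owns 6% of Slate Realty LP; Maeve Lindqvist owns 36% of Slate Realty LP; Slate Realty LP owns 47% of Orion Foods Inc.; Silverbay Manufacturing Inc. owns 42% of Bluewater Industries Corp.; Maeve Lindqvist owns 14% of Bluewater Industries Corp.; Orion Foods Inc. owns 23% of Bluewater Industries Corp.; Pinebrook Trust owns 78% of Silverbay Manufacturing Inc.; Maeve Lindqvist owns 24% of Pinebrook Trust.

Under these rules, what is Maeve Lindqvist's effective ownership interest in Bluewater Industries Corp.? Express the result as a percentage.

Chain via Pinebrook Trust → Silverbay Manufacturing Inc. (R1): 24% × 78% × 42% = 7.8624% of Bluewater Industries Corp.
Chain via Slate Realty LP → Orion Foods Inc. (R1): 36% × 47% × 23% = 3.8916% of Bluewater Industries Corp.
Direct interest in Bluewater Industries Corp: 14%.
Aggregating (R2): 7.8624% + 3.8916% + 14% = 25.754%.

25.754%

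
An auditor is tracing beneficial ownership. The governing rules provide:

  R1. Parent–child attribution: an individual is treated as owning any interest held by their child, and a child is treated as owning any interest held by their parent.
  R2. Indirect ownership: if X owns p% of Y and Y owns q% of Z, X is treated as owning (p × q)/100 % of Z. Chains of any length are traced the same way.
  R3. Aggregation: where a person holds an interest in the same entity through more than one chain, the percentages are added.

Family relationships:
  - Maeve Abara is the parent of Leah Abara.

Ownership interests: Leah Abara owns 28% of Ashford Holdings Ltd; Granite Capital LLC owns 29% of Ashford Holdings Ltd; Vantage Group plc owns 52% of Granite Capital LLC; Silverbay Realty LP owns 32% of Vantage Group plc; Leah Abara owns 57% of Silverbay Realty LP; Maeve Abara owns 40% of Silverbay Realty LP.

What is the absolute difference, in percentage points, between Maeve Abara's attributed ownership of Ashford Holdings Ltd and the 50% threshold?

17.319168

By parent–child attribution (R1), Maeve Abara is treated as also owning Leah Abara's interest in Silverbay Realty LP, giving 40% + 57% = 97%.
By parent–child attribution (R1), Maeve Abara is treated as owning Leah Abara's 28% interest in Ashford Holdings Ltd.
Chain via Silverbay Realty LP → Vantage Group plc → Granite Capital LLC (R2): 97% × 32% × 52% × 29% = 4.680832% of Ashford Holdings Ltd.
Direct interest in Ashford Holdings Ltd: 28%.
Aggregating (R3): 4.680832% + 28% = 32.680832%.
32.680832% falls short of the 50% threshold by 17.319168 percentage points.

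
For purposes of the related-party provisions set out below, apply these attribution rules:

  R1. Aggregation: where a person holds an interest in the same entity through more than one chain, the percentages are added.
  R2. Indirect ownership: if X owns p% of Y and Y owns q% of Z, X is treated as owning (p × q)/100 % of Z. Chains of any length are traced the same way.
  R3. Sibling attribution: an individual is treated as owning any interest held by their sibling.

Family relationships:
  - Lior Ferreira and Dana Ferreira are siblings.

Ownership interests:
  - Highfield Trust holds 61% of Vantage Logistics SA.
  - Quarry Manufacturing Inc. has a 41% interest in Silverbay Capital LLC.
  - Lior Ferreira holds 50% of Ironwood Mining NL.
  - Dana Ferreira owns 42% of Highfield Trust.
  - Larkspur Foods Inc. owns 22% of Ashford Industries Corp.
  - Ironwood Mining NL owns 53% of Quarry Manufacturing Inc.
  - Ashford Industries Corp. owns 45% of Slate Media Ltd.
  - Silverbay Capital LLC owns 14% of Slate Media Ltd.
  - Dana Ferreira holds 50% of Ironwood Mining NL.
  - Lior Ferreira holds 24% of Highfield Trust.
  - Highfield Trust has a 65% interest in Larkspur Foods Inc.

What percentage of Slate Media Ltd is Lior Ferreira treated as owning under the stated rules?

7.2893%

By sibling attribution (R3), Lior Ferreira is treated as also owning Dana Ferreira's interest in Ironwood Mining NL, giving 50% + 50% = 100%.
By sibling attribution (R3), Lior Ferreira is treated as also owning Dana Ferreira's interest in Highfield Trust, giving 24% + 42% = 66%.
Chain via Ironwood Mining NL → Quarry Manufacturing Inc. → Silverbay Capital LLC (R2): 100% × 53% × 41% × 14% = 3.0422% of Slate Media Ltd.
Chain via Highfield Trust → Larkspur Foods Inc. → Ashford Industries Corp. (R2): 66% × 65% × 22% × 45% = 4.2471% of Slate Media Ltd.
Aggregating (R1): 3.0422% + 4.2471% = 7.2893%.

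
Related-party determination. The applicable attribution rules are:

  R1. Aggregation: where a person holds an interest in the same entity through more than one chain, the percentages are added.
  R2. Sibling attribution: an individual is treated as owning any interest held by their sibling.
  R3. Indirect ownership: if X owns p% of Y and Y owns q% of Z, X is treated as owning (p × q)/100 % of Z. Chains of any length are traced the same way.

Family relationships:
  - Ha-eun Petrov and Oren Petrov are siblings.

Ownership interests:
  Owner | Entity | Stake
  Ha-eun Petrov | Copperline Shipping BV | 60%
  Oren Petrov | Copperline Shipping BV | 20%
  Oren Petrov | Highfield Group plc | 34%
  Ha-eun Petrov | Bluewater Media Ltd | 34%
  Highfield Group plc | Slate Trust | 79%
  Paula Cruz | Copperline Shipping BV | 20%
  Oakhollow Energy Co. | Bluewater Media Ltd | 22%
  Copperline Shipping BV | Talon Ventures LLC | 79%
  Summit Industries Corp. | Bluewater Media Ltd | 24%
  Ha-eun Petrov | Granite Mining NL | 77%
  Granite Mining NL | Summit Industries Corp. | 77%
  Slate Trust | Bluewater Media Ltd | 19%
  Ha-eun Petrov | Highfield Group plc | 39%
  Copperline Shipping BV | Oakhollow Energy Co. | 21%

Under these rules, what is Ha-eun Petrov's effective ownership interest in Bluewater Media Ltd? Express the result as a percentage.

62.8829%

By sibling attribution (R2), Ha-eun Petrov is treated as also owning Oren Petrov's interest in Highfield Group plc, giving 39% + 34% = 73%.
By sibling attribution (R2), Ha-eun Petrov is treated as also owning Oren Petrov's interest in Copperline Shipping BV, giving 60% + 20% = 80%.
Chain via Highfield Group plc → Slate Trust (R3): 73% × 79% × 19% = 10.9573% of Bluewater Media Ltd.
Chain via Copperline Shipping BV → Oakhollow Energy Co. (R3): 80% × 21% × 22% = 3.696% of Bluewater Media Ltd.
Chain via Granite Mining NL → Summit Industries Corp. (R3): 77% × 77% × 24% = 14.2296% of Bluewater Media Ltd.
Direct interest in Bluewater Media Ltd: 34%.
Aggregating (R1): 10.9573% + 3.696% + 14.2296% + 34% = 62.8829%.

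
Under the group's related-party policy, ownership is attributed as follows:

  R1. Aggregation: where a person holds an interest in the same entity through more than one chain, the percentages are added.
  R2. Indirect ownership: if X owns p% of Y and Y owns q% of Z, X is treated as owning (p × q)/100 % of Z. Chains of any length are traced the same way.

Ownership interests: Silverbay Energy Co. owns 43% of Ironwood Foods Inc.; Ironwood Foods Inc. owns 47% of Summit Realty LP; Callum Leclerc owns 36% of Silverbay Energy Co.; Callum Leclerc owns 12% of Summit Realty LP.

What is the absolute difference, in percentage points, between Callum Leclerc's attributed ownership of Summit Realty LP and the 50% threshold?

30.7244

Chain via Silverbay Energy Co. → Ironwood Foods Inc. (R2): 36% × 43% × 47% = 7.2756% of Summit Realty LP.
Direct interest in Summit Realty LP: 12%.
Aggregating (R1): 7.2756% + 12% = 19.2756%.
19.2756% falls short of the 50% threshold by 30.7244 percentage points.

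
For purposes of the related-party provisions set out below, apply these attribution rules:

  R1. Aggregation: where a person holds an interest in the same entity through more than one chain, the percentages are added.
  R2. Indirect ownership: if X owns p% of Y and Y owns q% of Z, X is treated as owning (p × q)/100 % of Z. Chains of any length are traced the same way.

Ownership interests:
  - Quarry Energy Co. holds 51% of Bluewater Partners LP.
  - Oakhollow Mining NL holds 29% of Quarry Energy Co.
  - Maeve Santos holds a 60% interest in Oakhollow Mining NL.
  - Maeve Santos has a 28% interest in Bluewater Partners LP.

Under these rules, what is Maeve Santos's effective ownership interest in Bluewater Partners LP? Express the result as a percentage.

36.874%

Chain via Oakhollow Mining NL → Quarry Energy Co. (R2): 60% × 29% × 51% = 8.874% of Bluewater Partners LP.
Direct interest in Bluewater Partners LP: 28%.
Aggregating (R1): 8.874% + 28% = 36.874%.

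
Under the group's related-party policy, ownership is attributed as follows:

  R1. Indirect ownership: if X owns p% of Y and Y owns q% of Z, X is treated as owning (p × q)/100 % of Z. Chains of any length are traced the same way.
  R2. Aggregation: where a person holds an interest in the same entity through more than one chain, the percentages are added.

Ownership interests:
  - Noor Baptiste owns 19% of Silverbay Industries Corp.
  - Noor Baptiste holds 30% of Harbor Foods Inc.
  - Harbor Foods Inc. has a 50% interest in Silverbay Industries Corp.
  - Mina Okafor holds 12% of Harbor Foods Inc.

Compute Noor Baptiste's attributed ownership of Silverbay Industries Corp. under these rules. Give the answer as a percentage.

Chain via Harbor Foods Inc. (R1): 30% × 50% = 15% of Silverbay Industries Corp.
Direct interest in Silverbay Industries Corp: 19%.
Aggregating (R2): 15% + 19% = 34%.

34%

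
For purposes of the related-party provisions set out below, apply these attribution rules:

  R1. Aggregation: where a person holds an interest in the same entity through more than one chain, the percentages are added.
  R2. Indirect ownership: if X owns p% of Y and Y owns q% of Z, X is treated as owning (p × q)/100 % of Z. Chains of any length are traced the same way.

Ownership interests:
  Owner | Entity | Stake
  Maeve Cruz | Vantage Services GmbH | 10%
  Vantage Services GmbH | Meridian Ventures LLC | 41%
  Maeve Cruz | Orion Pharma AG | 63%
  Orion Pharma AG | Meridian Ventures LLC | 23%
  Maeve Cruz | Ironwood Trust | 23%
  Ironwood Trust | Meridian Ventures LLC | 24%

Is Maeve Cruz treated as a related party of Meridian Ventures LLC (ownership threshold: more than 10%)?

Yes

Chain via Ironwood Trust (R2): 23% × 24% = 5.52% of Meridian Ventures LLC.
Chain via Vantage Services GmbH (R2): 10% × 41% = 4.1% of Meridian Ventures LLC.
Chain via Orion Pharma AG (R2): 63% × 23% = 14.49% of Meridian Ventures LLC.
Aggregating (R1): 5.52% + 4.1% + 14.49% = 24.11%.
24.11% exceeds the 10% threshold, so Maeve is a related party to Meridian Ventures LLC.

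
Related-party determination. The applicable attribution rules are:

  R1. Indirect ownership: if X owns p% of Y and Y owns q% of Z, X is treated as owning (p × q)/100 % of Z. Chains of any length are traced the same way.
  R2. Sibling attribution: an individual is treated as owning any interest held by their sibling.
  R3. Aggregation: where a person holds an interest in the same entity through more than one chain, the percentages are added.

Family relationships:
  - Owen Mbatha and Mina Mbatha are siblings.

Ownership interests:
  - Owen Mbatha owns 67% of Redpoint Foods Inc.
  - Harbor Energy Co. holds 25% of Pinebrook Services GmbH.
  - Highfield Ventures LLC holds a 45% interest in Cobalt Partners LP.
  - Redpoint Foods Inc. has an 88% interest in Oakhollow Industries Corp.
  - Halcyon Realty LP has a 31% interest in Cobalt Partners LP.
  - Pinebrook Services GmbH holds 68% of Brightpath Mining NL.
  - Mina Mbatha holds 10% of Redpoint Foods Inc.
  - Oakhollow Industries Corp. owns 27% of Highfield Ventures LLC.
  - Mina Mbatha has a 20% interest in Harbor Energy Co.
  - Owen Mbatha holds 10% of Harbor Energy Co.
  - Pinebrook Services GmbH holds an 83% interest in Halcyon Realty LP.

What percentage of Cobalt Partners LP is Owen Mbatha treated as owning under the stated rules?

By sibling attribution (R2), Owen Mbatha is treated as also owning Mina Mbatha's interest in Redpoint Foods Inc, giving 67% + 10% = 77%.
By sibling attribution (R2), Owen Mbatha is treated as also owning Mina Mbatha's interest in Harbor Energy Co, giving 10% + 20% = 30%.
Chain via Redpoint Foods Inc. → Oakhollow Industries Corp. → Highfield Ventures LLC (R1): 77% × 88% × 27% × 45% = 8.23284% of Cobalt Partners LP.
Chain via Harbor Energy Co. → Pinebrook Services GmbH → Halcyon Realty LP (R1): 30% × 25% × 83% × 31% = 1.92975% of Cobalt Partners LP.
Aggregating (R3): 8.23284% + 1.92975% = 10.16259%.

10.16259%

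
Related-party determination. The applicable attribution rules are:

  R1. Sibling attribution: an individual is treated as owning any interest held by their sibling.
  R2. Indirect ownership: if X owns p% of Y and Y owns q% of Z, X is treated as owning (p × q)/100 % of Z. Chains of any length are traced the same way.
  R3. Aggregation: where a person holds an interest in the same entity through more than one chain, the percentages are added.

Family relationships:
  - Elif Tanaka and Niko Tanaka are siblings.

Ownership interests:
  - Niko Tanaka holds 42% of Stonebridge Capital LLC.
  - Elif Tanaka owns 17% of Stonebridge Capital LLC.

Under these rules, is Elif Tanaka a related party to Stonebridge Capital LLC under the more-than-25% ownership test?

By sibling attribution (R1), Elif Tanaka is treated as also owning Niko Tanaka's interest in Stonebridge Capital LLC, giving 17% + 42% = 59%.
Direct interest in Stonebridge Capital LLC: 59%.
59% exceeds the 25% threshold, so Elif is a related party to Stonebridge Capital LLC.

Yes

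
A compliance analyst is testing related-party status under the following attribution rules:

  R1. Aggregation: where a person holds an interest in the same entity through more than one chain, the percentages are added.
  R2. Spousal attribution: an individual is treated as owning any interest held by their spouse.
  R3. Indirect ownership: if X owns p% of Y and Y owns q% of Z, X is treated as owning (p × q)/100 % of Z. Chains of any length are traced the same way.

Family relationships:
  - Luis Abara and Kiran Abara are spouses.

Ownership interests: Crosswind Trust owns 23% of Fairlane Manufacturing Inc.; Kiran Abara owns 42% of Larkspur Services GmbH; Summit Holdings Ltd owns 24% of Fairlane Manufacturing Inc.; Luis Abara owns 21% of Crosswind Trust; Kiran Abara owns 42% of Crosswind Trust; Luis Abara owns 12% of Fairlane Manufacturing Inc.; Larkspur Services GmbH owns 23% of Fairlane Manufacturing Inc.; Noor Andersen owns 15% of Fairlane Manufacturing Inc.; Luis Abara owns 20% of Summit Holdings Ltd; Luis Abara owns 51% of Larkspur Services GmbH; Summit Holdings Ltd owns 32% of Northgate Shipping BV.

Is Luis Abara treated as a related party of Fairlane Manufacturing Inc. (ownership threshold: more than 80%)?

By spousal attribution (R2), Luis Abara is treated as also owning Kiran Abara's interest in Crosswind Trust, giving 21% + 42% = 63%.
By spousal attribution (R2), Luis Abara is treated as also owning Kiran Abara's interest in Larkspur Services GmbH, giving 51% + 42% = 93%.
Chain via Summit Holdings Ltd (R3): 20% × 24% = 4.8% of Fairlane Manufacturing Inc.
Chain via Crosswind Trust (R3): 63% × 23% = 14.49% of Fairlane Manufacturing Inc.
Chain via Larkspur Services GmbH (R3): 93% × 23% = 21.39% of Fairlane Manufacturing Inc.
Direct interest in Fairlane Manufacturing Inc: 12%.
Aggregating (R1): 4.8% + 14.49% + 21.39% + 12% = 52.68%.
52.68% does not exceed the 80% threshold, so Luis is not a related party to Fairlane Manufacturing Inc.

No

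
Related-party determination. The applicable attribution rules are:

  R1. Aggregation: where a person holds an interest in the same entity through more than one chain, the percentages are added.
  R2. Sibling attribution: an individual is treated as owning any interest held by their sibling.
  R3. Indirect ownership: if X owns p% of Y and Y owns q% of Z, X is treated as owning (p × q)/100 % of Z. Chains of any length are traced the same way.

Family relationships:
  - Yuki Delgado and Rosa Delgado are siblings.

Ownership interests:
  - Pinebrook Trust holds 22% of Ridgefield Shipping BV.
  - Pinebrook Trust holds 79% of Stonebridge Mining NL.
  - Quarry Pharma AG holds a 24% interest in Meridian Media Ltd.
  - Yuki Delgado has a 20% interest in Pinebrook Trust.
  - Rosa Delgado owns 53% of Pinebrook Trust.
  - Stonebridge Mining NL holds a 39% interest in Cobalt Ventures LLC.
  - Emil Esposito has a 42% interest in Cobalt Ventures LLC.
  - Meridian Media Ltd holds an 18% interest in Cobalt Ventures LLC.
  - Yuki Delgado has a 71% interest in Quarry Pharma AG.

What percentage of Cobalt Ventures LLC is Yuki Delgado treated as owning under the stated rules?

25.5585%

By sibling attribution (R2), Yuki Delgado is treated as also owning Rosa Delgado's interest in Pinebrook Trust, giving 20% + 53% = 73%.
Chain via Quarry Pharma AG → Meridian Media Ltd (R3): 71% × 24% × 18% = 3.0672% of Cobalt Ventures LLC.
Chain via Pinebrook Trust → Stonebridge Mining NL (R3): 73% × 79% × 39% = 22.4913% of Cobalt Ventures LLC.
Aggregating (R1): 3.0672% + 22.4913% = 25.5585%.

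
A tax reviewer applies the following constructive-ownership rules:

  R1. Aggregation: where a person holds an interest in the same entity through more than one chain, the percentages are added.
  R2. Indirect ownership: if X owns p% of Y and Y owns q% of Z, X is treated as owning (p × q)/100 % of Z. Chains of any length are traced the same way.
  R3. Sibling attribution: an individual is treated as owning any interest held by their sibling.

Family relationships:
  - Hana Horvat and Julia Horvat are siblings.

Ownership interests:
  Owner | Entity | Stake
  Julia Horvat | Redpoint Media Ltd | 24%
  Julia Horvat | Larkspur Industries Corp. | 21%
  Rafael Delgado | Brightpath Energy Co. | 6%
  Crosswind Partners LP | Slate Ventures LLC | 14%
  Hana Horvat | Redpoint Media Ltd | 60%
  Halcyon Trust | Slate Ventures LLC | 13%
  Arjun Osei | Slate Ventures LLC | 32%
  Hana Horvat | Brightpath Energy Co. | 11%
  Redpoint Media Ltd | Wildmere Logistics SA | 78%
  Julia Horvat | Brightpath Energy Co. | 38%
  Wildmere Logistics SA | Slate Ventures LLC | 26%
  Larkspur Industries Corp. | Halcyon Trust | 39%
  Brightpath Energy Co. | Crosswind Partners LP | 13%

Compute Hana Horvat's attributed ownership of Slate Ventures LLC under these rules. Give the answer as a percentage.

18.9917%

By sibling attribution (R3), Hana Horvat is treated as also owning Julia Horvat's interest in Redpoint Media Ltd, giving 60% + 24% = 84%.
By sibling attribution (R3), Hana Horvat is treated as also owning Julia Horvat's interest in Brightpath Energy Co, giving 11% + 38% = 49%.
By sibling attribution (R3), Hana Horvat is treated as owning Julia Horvat's 21% interest in Larkspur Industries Corp.
Chain via Redpoint Media Ltd → Wildmere Logistics SA (R2): 84% × 78% × 26% = 17.0352% of Slate Ventures LLC.
Chain via Brightpath Energy Co. → Crosswind Partners LP (R2): 49% × 13% × 14% = 0.8918% of Slate Ventures LLC.
Chain via Larkspur Industries Corp. → Halcyon Trust (R2): 21% × 39% × 13% = 1.0647% of Slate Ventures LLC.
Aggregating (R1): 17.0352% + 0.8918% + 1.0647% = 18.9917%.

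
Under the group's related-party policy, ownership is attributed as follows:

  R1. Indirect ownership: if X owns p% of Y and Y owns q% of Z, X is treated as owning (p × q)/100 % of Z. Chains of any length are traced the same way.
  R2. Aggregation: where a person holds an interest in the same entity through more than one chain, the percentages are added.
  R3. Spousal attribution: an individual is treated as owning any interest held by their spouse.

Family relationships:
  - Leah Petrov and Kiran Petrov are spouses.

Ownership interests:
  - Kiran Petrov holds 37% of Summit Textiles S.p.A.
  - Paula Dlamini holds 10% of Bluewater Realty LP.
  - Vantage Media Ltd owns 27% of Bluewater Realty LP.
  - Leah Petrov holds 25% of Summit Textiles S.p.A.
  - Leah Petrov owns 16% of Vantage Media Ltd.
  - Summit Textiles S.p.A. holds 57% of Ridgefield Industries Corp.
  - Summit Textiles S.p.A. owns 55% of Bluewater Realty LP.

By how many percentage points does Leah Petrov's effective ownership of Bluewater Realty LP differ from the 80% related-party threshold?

By spousal attribution (R3), Leah Petrov is treated as also owning Kiran Petrov's interest in Summit Textiles S.p.A, giving 25% + 37% = 62%.
Chain via Summit Textiles S.p.A. (R1): 62% × 55% = 34.1% of Bluewater Realty LP.
Chain via Vantage Media Ltd (R1): 16% × 27% = 4.32% of Bluewater Realty LP.
Aggregating (R2): 34.1% + 4.32% = 38.42%.
38.42% falls short of the 80% threshold by 41.58 percentage points.

41.58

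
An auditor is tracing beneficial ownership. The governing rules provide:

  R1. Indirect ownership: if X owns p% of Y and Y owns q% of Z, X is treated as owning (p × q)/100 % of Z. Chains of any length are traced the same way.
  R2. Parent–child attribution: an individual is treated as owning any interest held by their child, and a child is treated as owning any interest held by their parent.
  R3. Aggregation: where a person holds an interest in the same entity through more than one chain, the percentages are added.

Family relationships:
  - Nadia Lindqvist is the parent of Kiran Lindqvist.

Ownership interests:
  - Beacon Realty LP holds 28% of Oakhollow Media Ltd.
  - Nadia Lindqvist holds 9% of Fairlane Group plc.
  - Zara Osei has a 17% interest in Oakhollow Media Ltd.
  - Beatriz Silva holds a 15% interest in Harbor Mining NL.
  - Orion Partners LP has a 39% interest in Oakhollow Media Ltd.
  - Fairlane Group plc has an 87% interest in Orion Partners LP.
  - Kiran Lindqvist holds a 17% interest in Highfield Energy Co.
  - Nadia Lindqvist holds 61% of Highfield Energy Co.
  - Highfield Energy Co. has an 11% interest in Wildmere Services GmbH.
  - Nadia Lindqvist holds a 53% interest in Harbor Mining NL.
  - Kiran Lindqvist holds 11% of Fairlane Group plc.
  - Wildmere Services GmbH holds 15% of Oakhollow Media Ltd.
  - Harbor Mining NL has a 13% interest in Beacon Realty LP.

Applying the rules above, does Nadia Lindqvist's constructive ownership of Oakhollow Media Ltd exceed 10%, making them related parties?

Yes

By parent–child attribution (R2), Nadia Lindqvist is treated as also owning Kiran Lindqvist's interest in Fairlane Group plc, giving 9% + 11% = 20%.
By parent–child attribution (R2), Nadia Lindqvist is treated as also owning Kiran Lindqvist's interest in Highfield Energy Co, giving 61% + 17% = 78%.
Chain via Harbor Mining NL → Beacon Realty LP (R1): 53% × 13% × 28% = 1.9292% of Oakhollow Media Ltd.
Chain via Fairlane Group plc → Orion Partners LP (R1): 20% × 87% × 39% = 6.786% of Oakhollow Media Ltd.
Chain via Highfield Energy Co. → Wildmere Services GmbH (R1): 78% × 11% × 15% = 1.287% of Oakhollow Media Ltd.
Aggregating (R3): 1.9292% + 6.786% + 1.287% = 10.0022%.
10.0022% exceeds the 10% threshold, so Nadia is a related party to Oakhollow Media Ltd.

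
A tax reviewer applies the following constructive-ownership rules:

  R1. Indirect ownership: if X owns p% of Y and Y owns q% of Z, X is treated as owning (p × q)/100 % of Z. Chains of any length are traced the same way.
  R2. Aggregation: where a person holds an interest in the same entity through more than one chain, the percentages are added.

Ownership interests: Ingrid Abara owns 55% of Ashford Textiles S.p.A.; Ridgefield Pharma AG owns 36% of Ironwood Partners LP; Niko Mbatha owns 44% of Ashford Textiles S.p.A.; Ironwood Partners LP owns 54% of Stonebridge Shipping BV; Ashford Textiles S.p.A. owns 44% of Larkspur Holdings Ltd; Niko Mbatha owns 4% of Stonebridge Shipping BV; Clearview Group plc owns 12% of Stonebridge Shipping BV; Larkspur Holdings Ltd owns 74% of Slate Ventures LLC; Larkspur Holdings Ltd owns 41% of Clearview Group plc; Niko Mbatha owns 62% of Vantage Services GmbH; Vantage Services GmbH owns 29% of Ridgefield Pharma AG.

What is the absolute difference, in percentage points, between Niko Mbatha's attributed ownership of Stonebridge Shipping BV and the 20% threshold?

11.552176

Chain via Vantage Services GmbH → Ridgefield Pharma AG → Ironwood Partners LP (R1): 62% × 29% × 36% × 54% = 3.495312% of Stonebridge Shipping BV.
Chain via Ashford Textiles S.p.A. → Larkspur Holdings Ltd → Clearview Group plc (R1): 44% × 44% × 41% × 12% = 0.952512% of Stonebridge Shipping BV.
Direct interest in Stonebridge Shipping BV: 4%.
Aggregating (R2): 3.495312% + 0.952512% + 4% = 8.447824%.
8.447824% falls short of the 20% threshold by 11.552176 percentage points.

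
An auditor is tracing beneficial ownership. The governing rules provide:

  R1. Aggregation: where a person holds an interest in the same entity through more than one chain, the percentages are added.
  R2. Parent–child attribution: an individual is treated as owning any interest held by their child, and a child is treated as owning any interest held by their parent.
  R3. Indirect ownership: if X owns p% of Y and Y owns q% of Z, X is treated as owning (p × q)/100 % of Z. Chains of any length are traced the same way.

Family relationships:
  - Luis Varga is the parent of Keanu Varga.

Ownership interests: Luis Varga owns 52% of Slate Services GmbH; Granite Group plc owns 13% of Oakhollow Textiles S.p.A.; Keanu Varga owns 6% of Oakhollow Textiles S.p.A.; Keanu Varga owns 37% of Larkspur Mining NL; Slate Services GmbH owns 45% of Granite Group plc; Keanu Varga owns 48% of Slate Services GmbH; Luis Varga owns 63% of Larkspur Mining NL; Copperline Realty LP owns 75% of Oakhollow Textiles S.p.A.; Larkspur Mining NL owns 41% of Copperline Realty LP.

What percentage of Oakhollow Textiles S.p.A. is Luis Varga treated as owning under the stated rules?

42.6%

By parent–child attribution (R2), Luis Varga is treated as also owning Keanu Varga's interest in Larkspur Mining NL, giving 63% + 37% = 100%.
By parent–child attribution (R2), Luis Varga is treated as also owning Keanu Varga's interest in Slate Services GmbH, giving 52% + 48% = 100%.
By parent–child attribution (R2), Luis Varga is treated as owning Keanu Varga's 6% interest in Oakhollow Textiles S.p.A.
Chain via Larkspur Mining NL → Copperline Realty LP (R3): 100% × 41% × 75% = 30.75% of Oakhollow Textiles S.p.A.
Chain via Slate Services GmbH → Granite Group plc (R3): 100% × 45% × 13% = 5.85% of Oakhollow Textiles S.p.A.
Direct interest in Oakhollow Textiles S.p.A: 6%.
Aggregating (R1): 30.75% + 5.85% + 6% = 42.6%.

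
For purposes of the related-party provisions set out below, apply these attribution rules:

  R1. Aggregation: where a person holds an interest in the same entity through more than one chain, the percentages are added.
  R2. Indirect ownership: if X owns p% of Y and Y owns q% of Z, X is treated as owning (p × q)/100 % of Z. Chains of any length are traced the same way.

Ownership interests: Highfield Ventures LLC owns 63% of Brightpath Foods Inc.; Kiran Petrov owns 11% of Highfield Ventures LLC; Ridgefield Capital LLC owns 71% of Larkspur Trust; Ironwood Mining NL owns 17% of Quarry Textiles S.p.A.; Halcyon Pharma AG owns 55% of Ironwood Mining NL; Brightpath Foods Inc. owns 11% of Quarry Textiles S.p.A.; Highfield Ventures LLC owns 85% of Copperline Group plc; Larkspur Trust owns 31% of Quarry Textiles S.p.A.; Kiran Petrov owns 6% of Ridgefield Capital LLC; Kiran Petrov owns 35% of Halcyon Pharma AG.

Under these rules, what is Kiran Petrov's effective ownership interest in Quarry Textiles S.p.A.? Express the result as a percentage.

5.3554%

Chain via Ridgefield Capital LLC → Larkspur Trust (R2): 6% × 71% × 31% = 1.3206% of Quarry Textiles S.p.A.
Chain via Highfield Ventures LLC → Brightpath Foods Inc. (R2): 11% × 63% × 11% = 0.7623% of Quarry Textiles S.p.A.
Chain via Halcyon Pharma AG → Ironwood Mining NL (R2): 35% × 55% × 17% = 3.2725% of Quarry Textiles S.p.A.
Aggregating (R1): 1.3206% + 0.7623% + 3.2725% = 5.3554%.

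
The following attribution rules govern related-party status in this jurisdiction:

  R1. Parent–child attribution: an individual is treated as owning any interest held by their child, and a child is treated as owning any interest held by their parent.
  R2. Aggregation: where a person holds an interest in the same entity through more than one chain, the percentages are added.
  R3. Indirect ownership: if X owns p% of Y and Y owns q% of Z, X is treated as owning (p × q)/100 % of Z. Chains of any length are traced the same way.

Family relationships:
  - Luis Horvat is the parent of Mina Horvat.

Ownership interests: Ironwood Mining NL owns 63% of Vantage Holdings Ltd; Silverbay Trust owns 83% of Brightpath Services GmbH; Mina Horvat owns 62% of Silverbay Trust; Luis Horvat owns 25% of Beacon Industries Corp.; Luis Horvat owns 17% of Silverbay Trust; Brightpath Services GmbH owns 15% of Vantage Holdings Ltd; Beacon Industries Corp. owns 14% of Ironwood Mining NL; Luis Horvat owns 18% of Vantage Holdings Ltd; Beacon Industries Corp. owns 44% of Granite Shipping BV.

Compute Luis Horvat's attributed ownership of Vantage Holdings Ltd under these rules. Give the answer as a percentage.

By parent–child attribution (R1), Luis Horvat is treated as also owning Mina Horvat's interest in Silverbay Trust, giving 17% + 62% = 79%.
Chain via Silverbay Trust → Brightpath Services GmbH (R3): 79% × 83% × 15% = 9.8355% of Vantage Holdings Ltd.
Chain via Beacon Industries Corp. → Ironwood Mining NL (R3): 25% × 14% × 63% = 2.205% of Vantage Holdings Ltd.
Direct interest in Vantage Holdings Ltd: 18%.
Aggregating (R2): 9.8355% + 2.205% + 18% = 30.0405%.

30.0405%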